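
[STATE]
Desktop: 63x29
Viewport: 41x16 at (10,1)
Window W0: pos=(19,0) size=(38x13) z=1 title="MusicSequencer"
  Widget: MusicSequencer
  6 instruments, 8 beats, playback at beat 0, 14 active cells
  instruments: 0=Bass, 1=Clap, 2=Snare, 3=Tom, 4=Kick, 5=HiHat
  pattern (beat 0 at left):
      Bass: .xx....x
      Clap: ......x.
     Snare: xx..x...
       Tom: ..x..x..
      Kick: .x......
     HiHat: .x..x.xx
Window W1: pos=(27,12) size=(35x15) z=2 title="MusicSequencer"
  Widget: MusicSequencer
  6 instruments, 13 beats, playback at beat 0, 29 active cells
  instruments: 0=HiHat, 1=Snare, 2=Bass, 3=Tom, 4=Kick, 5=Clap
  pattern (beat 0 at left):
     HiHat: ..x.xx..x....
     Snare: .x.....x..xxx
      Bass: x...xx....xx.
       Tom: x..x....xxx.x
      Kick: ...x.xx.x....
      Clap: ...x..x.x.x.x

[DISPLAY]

         ┃ MusicSequencer                
         ┠───────────────────────────────
         ┃      ▼1234567                 
         ┃  Bass·██····█                 
         ┃  Clap······█·                 
         ┃ Snare██··█···                 
         ┃   Tom··█··█··                 
         ┃  Kick·█······                 
         ┃ HiHat·█··█·██                 
         ┃                               
         ┃                               
         ┗━━━━━━━┏━━━━━━━━━━━━━━━━━━━━━━━
                 ┃ MusicSequencer        
                 ┠───────────────────────
                 ┃      ▼123456789012    
                 ┃ HiHat··█·██··█····    


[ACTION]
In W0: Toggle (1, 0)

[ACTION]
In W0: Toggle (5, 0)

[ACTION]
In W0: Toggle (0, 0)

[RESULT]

         ┃ MusicSequencer                
         ┠───────────────────────────────
         ┃      ▼1234567                 
         ┃  Bass███····█                 
         ┃  Clap█·····█·                 
         ┃ Snare██··█···                 
         ┃   Tom··█··█··                 
         ┃  Kick·█······                 
         ┃ HiHat██··█·██                 
         ┃                               
         ┃                               
         ┗━━━━━━━┏━━━━━━━━━━━━━━━━━━━━━━━
                 ┃ MusicSequencer        
                 ┠───────────────────────
                 ┃      ▼123456789012    
                 ┃ HiHat··█·██··█····    


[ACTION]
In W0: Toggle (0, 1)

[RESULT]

         ┃ MusicSequencer                
         ┠───────────────────────────────
         ┃      ▼1234567                 
         ┃  Bass█·█····█                 
         ┃  Clap█·····█·                 
         ┃ Snare██··█···                 
         ┃   Tom··█··█··                 
         ┃  Kick·█······                 
         ┃ HiHat██··█·██                 
         ┃                               
         ┃                               
         ┗━━━━━━━┏━━━━━━━━━━━━━━━━━━━━━━━
                 ┃ MusicSequencer        
                 ┠───────────────────────
                 ┃      ▼123456789012    
                 ┃ HiHat··█·██··█····    


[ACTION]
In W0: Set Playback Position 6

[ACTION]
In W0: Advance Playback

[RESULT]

         ┃ MusicSequencer                
         ┠───────────────────────────────
         ┃      0123456▼                 
         ┃  Bass█·█····█                 
         ┃  Clap█·····█·                 
         ┃ Snare██··█···                 
         ┃   Tom··█··█··                 
         ┃  Kick·█······                 
         ┃ HiHat██··█·██                 
         ┃                               
         ┃                               
         ┗━━━━━━━┏━━━━━━━━━━━━━━━━━━━━━━━
                 ┃ MusicSequencer        
                 ┠───────────────────────
                 ┃      ▼123456789012    
                 ┃ HiHat··█·██··█····    


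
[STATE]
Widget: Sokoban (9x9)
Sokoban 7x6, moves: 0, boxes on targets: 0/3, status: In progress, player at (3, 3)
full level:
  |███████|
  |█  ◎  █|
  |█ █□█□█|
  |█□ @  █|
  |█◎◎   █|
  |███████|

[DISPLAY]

███████  
█  ◎  █  
█ █□█□█  
█□ @  █  
█◎◎   █  
███████  
Moves: 0 
         
         


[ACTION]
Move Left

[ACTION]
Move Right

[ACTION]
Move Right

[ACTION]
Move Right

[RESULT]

███████  
█  ◎  █  
█ █□█□█  
█□   @█  
█◎◎   █  
███████  
Moves: 4 
         
         


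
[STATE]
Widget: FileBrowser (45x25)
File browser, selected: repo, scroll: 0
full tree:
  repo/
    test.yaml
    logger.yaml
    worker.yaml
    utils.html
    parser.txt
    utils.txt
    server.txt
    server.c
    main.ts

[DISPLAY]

> [-] repo/                                  
    test.yaml                                
    logger.yaml                              
    worker.yaml                              
    utils.html                               
    parser.txt                               
    utils.txt                                
    server.txt                               
    server.c                                 
    main.ts                                  
                                             
                                             
                                             
                                             
                                             
                                             
                                             
                                             
                                             
                                             
                                             
                                             
                                             
                                             
                                             


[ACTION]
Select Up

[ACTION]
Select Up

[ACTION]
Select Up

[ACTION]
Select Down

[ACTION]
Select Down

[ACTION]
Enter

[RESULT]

  [-] repo/                                  
    test.yaml                                
  > logger.yaml                              
    worker.yaml                              
    utils.html                               
    parser.txt                               
    utils.txt                                
    server.txt                               
    server.c                                 
    main.ts                                  
                                             
                                             
                                             
                                             
                                             
                                             
                                             
                                             
                                             
                                             
                                             
                                             
                                             
                                             
                                             


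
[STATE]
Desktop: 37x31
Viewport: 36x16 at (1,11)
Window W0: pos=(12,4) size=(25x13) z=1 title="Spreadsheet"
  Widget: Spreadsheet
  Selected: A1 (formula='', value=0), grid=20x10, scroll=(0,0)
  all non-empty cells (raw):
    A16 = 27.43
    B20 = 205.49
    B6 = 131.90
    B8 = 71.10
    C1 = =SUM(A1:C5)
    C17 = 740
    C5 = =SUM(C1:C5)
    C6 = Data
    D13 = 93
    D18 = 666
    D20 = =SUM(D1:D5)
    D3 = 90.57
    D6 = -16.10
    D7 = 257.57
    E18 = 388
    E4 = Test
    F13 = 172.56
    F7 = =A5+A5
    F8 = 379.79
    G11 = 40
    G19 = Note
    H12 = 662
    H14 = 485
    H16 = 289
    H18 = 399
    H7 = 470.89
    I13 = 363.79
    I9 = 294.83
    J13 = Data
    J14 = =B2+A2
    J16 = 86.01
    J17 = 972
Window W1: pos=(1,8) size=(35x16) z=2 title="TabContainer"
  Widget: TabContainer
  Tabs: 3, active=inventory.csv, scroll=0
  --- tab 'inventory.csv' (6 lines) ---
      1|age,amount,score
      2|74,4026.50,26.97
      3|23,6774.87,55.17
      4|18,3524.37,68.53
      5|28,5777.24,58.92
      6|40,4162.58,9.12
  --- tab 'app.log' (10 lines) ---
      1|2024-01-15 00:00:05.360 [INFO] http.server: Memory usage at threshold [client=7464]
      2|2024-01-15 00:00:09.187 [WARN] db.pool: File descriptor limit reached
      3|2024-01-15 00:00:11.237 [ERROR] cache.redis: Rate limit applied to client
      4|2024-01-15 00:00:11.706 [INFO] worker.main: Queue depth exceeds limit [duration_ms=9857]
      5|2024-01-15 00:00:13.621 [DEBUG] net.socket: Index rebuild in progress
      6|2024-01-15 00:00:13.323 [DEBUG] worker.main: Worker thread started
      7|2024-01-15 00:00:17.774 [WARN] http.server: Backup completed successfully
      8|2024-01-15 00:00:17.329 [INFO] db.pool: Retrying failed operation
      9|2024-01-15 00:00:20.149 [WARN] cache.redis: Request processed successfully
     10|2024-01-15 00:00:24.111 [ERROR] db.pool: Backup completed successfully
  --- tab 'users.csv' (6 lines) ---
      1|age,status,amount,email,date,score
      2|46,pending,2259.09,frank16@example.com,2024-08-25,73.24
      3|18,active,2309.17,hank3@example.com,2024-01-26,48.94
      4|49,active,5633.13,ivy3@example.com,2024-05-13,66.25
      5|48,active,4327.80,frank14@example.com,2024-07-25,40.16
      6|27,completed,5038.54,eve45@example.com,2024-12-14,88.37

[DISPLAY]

┃[inventory.csv]│ app.log │ users.┃┃
┃─────────────────────────────────┃┃
┃age,amount,score                 ┃┃
┃74,4026.50,26.97                 ┃┃
┃23,6774.87,55.17                 ┃┃
┃18,3524.37,68.53                 ┃┛
┃28,5777.24,58.92                 ┃ 
┃40,4162.58,9.12                  ┃ 
┃                                 ┃ 
┃                                 ┃ 
┃                                 ┃ 
┃                                 ┃ 
┗━━━━━━━━━━━━━━━━━━━━━━━━━━━━━━━━━┛ 
                                    
                                    
                                    


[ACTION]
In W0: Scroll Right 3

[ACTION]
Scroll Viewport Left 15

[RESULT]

 ┃[inventory.csv]│ app.log │ users.┃
 ┃─────────────────────────────────┃
 ┃age,amount,score                 ┃
 ┃74,4026.50,26.97                 ┃
 ┃23,6774.87,55.17                 ┃
 ┃18,3524.37,68.53                 ┃
 ┃28,5777.24,58.92                 ┃
 ┃40,4162.58,9.12                  ┃
 ┃                                 ┃
 ┃                                 ┃
 ┃                                 ┃
 ┃                                 ┃
 ┗━━━━━━━━━━━━━━━━━━━━━━━━━━━━━━━━━┛
                                    
                                    
                                    


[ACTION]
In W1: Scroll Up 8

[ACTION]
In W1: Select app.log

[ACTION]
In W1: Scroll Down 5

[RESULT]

 ┃ inventory.csv │[app.log]│ users.┃
 ┃─────────────────────────────────┃
 ┃2024-01-15 00:00:13.323 [DEBUG] w┃
 ┃2024-01-15 00:00:17.774 [WARN] ht┃
 ┃2024-01-15 00:00:17.329 [INFO] db┃
 ┃2024-01-15 00:00:20.149 [WARN] ca┃
 ┃2024-01-15 00:00:24.111 [ERROR] d┃
 ┃                                 ┃
 ┃                                 ┃
 ┃                                 ┃
 ┃                                 ┃
 ┃                                 ┃
 ┗━━━━━━━━━━━━━━━━━━━━━━━━━━━━━━━━━┛
                                    
                                    
                                    


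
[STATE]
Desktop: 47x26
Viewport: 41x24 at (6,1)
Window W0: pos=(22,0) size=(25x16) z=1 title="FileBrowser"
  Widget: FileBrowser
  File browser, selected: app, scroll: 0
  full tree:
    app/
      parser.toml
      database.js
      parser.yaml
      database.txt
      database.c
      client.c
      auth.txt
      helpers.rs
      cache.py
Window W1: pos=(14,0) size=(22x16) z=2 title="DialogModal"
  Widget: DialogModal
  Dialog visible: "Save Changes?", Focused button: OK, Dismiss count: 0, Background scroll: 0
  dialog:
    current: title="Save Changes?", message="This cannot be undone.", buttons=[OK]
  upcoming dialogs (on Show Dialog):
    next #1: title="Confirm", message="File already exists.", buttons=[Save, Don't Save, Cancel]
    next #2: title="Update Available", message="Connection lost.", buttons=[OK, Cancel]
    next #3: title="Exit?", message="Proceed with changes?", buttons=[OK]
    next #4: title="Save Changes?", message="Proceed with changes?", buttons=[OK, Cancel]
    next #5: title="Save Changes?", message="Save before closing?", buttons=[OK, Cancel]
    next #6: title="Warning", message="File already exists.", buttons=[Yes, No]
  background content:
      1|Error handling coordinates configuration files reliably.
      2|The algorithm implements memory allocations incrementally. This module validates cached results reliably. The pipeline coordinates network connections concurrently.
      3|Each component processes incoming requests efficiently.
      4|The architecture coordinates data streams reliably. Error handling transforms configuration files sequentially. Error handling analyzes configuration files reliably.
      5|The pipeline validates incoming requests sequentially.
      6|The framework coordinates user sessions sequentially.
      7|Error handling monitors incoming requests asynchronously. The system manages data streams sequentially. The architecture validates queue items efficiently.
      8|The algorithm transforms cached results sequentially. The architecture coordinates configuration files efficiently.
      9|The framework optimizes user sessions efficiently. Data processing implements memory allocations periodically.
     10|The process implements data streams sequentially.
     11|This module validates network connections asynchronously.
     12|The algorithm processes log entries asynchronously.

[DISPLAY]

        ┃ DialogModal        ┃          ┃
        ┠────────────────────┨──────────┨
        ┃Error handling coord┃          ┃
        ┃The algorithm implem┃ml        ┃
        ┃Each component proce┃js        ┃
        ┃Th┌──────────────┐oo┃ml        ┃
        ┃Th│Save Changes? │at┃txt       ┃
        ┃Th│This cannot be│di┃c         ┃
        ┃Er│     [OK]     │it┃          ┃
        ┃Th└──────────────┘sf┃          ┃
        ┃The framework optimi┃s         ┃
        ┃The process implemen┃          ┃
        ┃This module validate┃          ┃
        ┃The algorithm proces┃          ┃
        ┗━━━━━━━━━━━━━━━━━━━━┛━━━━━━━━━━┛
                                         
                                         
                                         
                                         
                                         
                                         
                                         
                                         
                                         


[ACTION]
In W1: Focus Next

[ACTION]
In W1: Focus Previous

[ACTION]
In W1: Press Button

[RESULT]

        ┃ DialogModal        ┃          ┃
        ┠────────────────────┨──────────┨
        ┃Error handling coord┃          ┃
        ┃The algorithm implem┃ml        ┃
        ┃Each component proce┃js        ┃
        ┃The architecture coo┃ml        ┃
        ┃The pipeline validat┃txt       ┃
        ┃The framework coordi┃c         ┃
        ┃Error handling monit┃          ┃
        ┃The algorithm transf┃          ┃
        ┃The framework optimi┃s         ┃
        ┃The process implemen┃          ┃
        ┃This module validate┃          ┃
        ┃The algorithm proces┃          ┃
        ┗━━━━━━━━━━━━━━━━━━━━┛━━━━━━━━━━┛
                                         
                                         
                                         
                                         
                                         
                                         
                                         
                                         
                                         


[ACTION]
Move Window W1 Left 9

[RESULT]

 DialogModal        ┃eBrowser           ┃
────────────────────┨───────────────────┨
Error handling coord┃] app/             ┃
The algorithm implem┃parser.toml        ┃
Each component proce┃database.js        ┃
The architecture coo┃parser.yaml        ┃
The pipeline validat┃database.txt       ┃
The framework coordi┃database.c         ┃
Error handling monit┃client.c           ┃
The algorithm transf┃auth.txt           ┃
The framework optimi┃helpers.rs         ┃
The process implemen┃cache.py           ┃
This module validate┃                   ┃
The algorithm proces┃                   ┃
━━━━━━━━━━━━━━━━━━━━┛━━━━━━━━━━━━━━━━━━━┛
                                         
                                         
                                         
                                         
                                         
                                         
                                         
                                         
                                         


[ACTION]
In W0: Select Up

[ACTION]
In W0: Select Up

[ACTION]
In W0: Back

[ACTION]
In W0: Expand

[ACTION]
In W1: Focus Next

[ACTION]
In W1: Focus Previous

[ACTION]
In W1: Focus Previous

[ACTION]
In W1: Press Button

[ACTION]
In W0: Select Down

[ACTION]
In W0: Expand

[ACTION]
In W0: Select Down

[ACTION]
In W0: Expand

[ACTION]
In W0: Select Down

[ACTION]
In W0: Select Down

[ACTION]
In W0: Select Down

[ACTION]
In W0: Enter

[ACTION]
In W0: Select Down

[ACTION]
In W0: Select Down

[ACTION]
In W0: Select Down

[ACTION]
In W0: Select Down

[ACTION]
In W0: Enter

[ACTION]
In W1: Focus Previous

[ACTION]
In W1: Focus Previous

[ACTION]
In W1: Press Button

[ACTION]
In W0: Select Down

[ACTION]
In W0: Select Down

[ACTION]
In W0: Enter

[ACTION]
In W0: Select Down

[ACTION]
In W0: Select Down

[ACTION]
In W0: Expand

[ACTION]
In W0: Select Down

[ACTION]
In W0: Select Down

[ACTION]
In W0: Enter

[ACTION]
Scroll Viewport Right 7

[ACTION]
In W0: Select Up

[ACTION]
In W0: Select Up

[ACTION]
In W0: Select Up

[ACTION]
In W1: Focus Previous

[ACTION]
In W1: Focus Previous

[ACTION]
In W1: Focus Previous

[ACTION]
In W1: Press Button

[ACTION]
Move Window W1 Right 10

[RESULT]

         ┃ DialogModal        ┃         ┃
         ┠────────────────────┨─────────┨
         ┃Error handling coord┃         ┃
         ┃The algorithm implem┃l        ┃
         ┃Each component proce┃s        ┃
         ┃The architecture coo┃l        ┃
         ┃The pipeline validat┃xt       ┃
         ┃The framework coordi┃         ┃
         ┃Error handling monit┃         ┃
         ┃The algorithm transf┃         ┃
         ┃The framework optimi┃         ┃
         ┃The process implemen┃         ┃
         ┃This module validate┃         ┃
         ┃The algorithm proces┃         ┃
         ┗━━━━━━━━━━━━━━━━━━━━┛━━━━━━━━━┛
                                         
                                         
                                         
                                         
                                         
                                         
                                         
                                         
                                         


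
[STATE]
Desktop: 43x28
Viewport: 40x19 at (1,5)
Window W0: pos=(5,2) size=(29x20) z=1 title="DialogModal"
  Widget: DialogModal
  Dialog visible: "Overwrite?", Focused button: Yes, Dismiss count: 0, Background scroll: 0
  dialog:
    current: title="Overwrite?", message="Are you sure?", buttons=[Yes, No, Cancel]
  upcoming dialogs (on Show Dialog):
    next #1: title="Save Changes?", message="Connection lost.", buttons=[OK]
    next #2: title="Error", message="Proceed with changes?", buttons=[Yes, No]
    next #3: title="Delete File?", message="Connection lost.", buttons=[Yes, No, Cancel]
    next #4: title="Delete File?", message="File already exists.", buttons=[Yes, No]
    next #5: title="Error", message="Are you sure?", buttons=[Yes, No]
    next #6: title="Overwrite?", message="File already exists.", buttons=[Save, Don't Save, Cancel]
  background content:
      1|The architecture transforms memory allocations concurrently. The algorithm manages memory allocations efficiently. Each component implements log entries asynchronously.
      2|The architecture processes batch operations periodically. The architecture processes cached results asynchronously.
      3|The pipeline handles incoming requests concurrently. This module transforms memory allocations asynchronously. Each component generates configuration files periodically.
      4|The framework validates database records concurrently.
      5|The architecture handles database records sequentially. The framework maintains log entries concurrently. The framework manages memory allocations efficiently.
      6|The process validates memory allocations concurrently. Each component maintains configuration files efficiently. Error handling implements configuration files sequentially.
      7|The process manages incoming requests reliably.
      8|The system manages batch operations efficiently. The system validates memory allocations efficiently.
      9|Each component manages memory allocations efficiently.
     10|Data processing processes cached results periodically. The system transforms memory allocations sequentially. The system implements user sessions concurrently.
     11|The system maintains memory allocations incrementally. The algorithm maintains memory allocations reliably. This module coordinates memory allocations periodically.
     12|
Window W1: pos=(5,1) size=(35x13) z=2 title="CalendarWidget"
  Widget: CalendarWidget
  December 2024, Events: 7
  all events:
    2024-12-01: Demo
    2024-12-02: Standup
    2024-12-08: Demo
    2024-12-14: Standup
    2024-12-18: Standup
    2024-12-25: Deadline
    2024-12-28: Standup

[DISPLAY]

    ┃Mo Tu We Th Fr Sa Su             ┃ 
    ┃                   1*            ┃ 
    ┃ 2*  3  4  5  6  7  8*           ┃ 
    ┃ 9 10 11 12 13 14* 15            ┃ 
    ┃16 17 18* 19 20 21 22            ┃ 
    ┃23 24 25* 26 27 28* 29           ┃ 
    ┃30 31                            ┃ 
    ┃                                 ┃ 
    ┗━━━━━━━━━━━━━━━━━━━━━━━━━━━━━━━━━┛ 
    ┃Da└─────────────────────┘ c┃       
    ┃The system maintains memory┃       
    ┃                           ┃       
    ┃                           ┃       
    ┃                           ┃       
    ┃                           ┃       
    ┃                           ┃       
    ┗━━━━━━━━━━━━━━━━━━━━━━━━━━━┛       
                                        
                                        


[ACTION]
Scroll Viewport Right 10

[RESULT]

  ┃Mo Tu We Th Fr Sa Su             ┃   
  ┃                   1*            ┃   
  ┃ 2*  3  4  5  6  7  8*           ┃   
  ┃ 9 10 11 12 13 14* 15            ┃   
  ┃16 17 18* 19 20 21 22            ┃   
  ┃23 24 25* 26 27 28* 29           ┃   
  ┃30 31                            ┃   
  ┃                                 ┃   
  ┗━━━━━━━━━━━━━━━━━━━━━━━━━━━━━━━━━┛   
  ┃Da└─────────────────────┘ c┃         
  ┃The system maintains memory┃         
  ┃                           ┃         
  ┃                           ┃         
  ┃                           ┃         
  ┃                           ┃         
  ┃                           ┃         
  ┗━━━━━━━━━━━━━━━━━━━━━━━━━━━┛         
                                        
                                        


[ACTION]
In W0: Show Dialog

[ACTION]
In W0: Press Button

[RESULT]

  ┃Mo Tu We Th Fr Sa Su             ┃   
  ┃                   1*            ┃   
  ┃ 2*  3  4  5  6  7  8*           ┃   
  ┃ 9 10 11 12 13 14* 15            ┃   
  ┃16 17 18* 19 20 21 22            ┃   
  ┃23 24 25* 26 27 28* 29           ┃   
  ┃30 31                            ┃   
  ┃                                 ┃   
  ┗━━━━━━━━━━━━━━━━━━━━━━━━━━━━━━━━━┛   
  ┃Data processing processes c┃         
  ┃The system maintains memory┃         
  ┃                           ┃         
  ┃                           ┃         
  ┃                           ┃         
  ┃                           ┃         
  ┃                           ┃         
  ┗━━━━━━━━━━━━━━━━━━━━━━━━━━━┛         
                                        
                                        


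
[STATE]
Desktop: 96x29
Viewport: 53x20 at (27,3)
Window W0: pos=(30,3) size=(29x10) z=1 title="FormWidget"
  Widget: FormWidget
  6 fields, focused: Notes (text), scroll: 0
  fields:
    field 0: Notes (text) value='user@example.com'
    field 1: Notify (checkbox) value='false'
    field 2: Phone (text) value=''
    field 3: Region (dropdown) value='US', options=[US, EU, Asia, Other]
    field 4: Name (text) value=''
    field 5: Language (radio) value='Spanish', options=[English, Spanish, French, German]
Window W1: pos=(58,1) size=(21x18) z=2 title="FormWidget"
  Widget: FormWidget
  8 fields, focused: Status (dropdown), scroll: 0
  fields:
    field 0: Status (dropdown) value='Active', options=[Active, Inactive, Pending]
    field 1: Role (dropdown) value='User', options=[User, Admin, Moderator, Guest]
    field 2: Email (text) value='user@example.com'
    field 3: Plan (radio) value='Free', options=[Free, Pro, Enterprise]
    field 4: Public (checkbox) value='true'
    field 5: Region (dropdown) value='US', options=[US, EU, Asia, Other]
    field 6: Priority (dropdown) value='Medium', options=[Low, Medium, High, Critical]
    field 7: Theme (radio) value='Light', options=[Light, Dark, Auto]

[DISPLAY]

   ┏━━━━━━━━━━━━━━━━━━━━━━━━━━━┠───────────────────┨ 
   ┃ FormWidget                ┃> Status:     [Ac▼]┃ 
   ┠───────────────────────────┃  Role:       [Us▼]┃ 
   ┃> Notes:      [user@exampl]┃  Email:      [use]┃ 
   ┃  Notify:     [ ]          ┃  Plan:       (●) F┃ 
   ┃  Phone:      [           ]┃  Public:     [x]  ┃ 
   ┃  Region:     [US        ▼]┃  Region:     [US▼]┃ 
   ┃  Name:       [           ]┃  Priority:   [Me▼]┃ 
   ┃  Language:   ( ) English  ┃  Theme:      (●) L┃ 
   ┗━━━━━━━━━━━━━━━━━━━━━━━━━━━┃                   ┃ 
                               ┃                   ┃ 
                               ┃                   ┃ 
                               ┃                   ┃ 
                               ┃                   ┃ 
                               ┃                   ┃ 
                               ┗━━━━━━━━━━━━━━━━━━━┛ 
                                                     
                                                     
                                                     
                                                     


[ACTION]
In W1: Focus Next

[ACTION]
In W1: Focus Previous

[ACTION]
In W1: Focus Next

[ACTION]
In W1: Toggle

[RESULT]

   ┏━━━━━━━━━━━━━━━━━━━━━━━━━━━┠───────────────────┨ 
   ┃ FormWidget                ┃  Status:     [Ac▼]┃ 
   ┠───────────────────────────┃> Role:       [Us▼]┃ 
   ┃> Notes:      [user@exampl]┃  Email:      [use]┃ 
   ┃  Notify:     [ ]          ┃  Plan:       (●) F┃ 
   ┃  Phone:      [           ]┃  Public:     [x]  ┃ 
   ┃  Region:     [US        ▼]┃  Region:     [US▼]┃ 
   ┃  Name:       [           ]┃  Priority:   [Me▼]┃ 
   ┃  Language:   ( ) English  ┃  Theme:      (●) L┃ 
   ┗━━━━━━━━━━━━━━━━━━━━━━━━━━━┃                   ┃ 
                               ┃                   ┃ 
                               ┃                   ┃ 
                               ┃                   ┃ 
                               ┃                   ┃ 
                               ┃                   ┃ 
                               ┗━━━━━━━━━━━━━━━━━━━┛ 
                                                     
                                                     
                                                     
                                                     


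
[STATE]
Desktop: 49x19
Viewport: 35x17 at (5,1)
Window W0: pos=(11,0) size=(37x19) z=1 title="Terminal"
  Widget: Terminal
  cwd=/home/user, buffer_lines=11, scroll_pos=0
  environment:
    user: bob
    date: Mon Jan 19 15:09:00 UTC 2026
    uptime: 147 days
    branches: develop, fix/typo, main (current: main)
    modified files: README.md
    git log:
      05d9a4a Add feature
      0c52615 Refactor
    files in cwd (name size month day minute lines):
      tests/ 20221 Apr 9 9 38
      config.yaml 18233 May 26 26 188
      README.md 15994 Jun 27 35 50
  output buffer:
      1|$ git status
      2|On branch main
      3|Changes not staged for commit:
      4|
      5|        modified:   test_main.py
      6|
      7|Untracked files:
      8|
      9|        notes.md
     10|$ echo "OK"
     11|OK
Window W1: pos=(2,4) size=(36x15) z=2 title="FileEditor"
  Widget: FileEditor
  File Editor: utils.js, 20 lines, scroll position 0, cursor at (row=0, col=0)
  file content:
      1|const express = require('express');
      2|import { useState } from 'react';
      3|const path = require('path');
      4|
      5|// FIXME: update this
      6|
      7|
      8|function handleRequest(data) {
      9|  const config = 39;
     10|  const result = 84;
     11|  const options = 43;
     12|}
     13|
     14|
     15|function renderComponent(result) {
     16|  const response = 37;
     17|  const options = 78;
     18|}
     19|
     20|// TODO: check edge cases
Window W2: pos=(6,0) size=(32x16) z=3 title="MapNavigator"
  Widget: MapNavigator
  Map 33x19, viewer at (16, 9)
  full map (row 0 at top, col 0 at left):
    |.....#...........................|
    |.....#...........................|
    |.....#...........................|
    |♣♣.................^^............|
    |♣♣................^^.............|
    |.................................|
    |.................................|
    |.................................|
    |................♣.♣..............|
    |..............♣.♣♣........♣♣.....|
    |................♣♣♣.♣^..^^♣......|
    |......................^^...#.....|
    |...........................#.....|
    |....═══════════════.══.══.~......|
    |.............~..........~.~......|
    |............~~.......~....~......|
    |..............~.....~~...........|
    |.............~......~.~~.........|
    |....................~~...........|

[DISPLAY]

 ┃ MapNavigator                 ┃  
 ┠──────────────────────────────┨──
 ┃♣.................^^..........┃  
━┃♣................^^...........┃  
i┃..............................┃mi
─┃..............................┃  
n┃..............................┃ai
p┃...............♣.♣............┃  
n┃.............♣.@♣........♣♣...┃  
 ┃...............♣♣♣.♣^..^^♣....┃  
 ┃.....................^^...#...┃  
 ┃..........................#...┃  
 ┃...═══════════════.══.══.~....┃  
n┃............~..........~.~....┃  
c┗━━━━━━━━━━━━━━━━━━━━━━━━━━━━━━┛  
const result = 84;             ░┃  
const options = 43;            ▼┃  


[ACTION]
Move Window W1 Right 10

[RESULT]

 ┃ MapNavigator                 ┃  
 ┠──────────────────────────────┨──
 ┃♣.................^^..........┃  
 ┃♣................^^...........┃━━
 ┃..............................┃  
 ┃..............................┃──
 ┃..............................┃ex
 ┃...............♣.♣............┃'r
 ┃.............♣.@♣........♣♣...┃h'
 ┃...............♣♣♣.♣^..^^♣....┃  
 ┃.....................^^...#...┃  
 ┃..........................#...┃  
 ┃...═══════════════.══.══.~....┃  
 ┃............~..........~.~....┃ta
 ┗━━━━━━━━━━━━━━━━━━━━━━━━━━━━━━┛  
      ┃┃  const result = 84;       
      ┃┃  const options = 43;      


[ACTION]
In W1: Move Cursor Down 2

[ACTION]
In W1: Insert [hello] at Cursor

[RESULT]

 ┃ MapNavigator                 ┃  
 ┠──────────────────────────────┨──
 ┃♣.................^^..........┃  
 ┃♣................^^...........┃━━
 ┃..............................┃  
 ┃..............................┃──
 ┃..............................┃ex
 ┃...............♣.♣............┃'r
 ┃.............♣.@♣........♣♣...┃('
 ┃...............♣♣♣.♣^..^^♣....┃  
 ┃.....................^^...#...┃  
 ┃..........................#...┃  
 ┃...═══════════════.══.══.~....┃  
 ┃............~..........~.~....┃ta
 ┗━━━━━━━━━━━━━━━━━━━━━━━━━━━━━━┛  
      ┃┃  const result = 84;       
      ┃┃  const options = 43;      


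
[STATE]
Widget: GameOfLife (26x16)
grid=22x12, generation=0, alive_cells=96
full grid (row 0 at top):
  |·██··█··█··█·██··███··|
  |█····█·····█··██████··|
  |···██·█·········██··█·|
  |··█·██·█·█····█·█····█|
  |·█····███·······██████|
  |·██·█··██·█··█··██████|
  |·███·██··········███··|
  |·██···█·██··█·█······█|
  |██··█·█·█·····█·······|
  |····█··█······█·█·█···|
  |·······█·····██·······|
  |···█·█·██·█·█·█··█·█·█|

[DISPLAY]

Gen: 0                    
·██··█··█··█·██··███··    
█····█·····█··██████··    
···██·█·········██··█·    
··█·██·█·█····█·█····█    
·█····███·······██████    
·██·█··██·█··█··██████    
·███·██··········███··    
·██···█·██··█·█······█    
██··█·█·█·····█·······    
····█··█······█·█·█···    
·······█·····██·······    
···█·█·██·█·█·█··█·█·█    
                          
                          
                          


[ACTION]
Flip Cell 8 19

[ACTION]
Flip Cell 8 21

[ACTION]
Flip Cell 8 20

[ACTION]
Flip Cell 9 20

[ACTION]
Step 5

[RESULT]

Gen: 5                    
██··█···············█·    
██··█·█············██·    
·█····██··········██··    
····█·█············██·    
····█···············█·    
····················██    
······················    
····················██    
··█·····█···█·······█·    
·█···███·█··█·█···██·█    
·█·····█·█··█·█···███·    
··█··█·██····██····█··    
                          
                          
                          


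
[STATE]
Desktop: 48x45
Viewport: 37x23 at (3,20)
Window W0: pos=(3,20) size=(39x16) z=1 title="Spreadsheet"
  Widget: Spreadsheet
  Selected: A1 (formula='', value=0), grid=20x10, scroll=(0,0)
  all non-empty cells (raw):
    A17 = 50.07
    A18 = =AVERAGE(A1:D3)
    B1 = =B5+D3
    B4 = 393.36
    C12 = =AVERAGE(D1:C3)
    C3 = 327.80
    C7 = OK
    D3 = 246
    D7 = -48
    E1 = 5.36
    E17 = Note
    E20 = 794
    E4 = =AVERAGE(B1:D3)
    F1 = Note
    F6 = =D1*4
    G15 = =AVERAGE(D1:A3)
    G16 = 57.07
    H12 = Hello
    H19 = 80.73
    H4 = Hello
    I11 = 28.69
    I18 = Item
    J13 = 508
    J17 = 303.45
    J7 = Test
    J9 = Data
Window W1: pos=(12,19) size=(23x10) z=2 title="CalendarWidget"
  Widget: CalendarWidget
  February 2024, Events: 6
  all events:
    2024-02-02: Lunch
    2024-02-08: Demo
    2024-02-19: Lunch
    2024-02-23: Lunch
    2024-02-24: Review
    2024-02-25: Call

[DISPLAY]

┏━━━━━━━━┃ CalendarWidget      ┃━━━━━
┃ Spreads┠─────────────────────┨     
┠────────┃    February 2024    ┃─────
┃A1:     ┃Mo Tu We Th Fr Sa Su ┃     
┃       A┃          1  2*  3  4┃D    
┃--------┃ 5  6  7  8*  9 10 11┃-----
┃  1     ┃12 13 14 15 16 17 18 ┃    0
┃  2     ┃19* 20 21 22 23* 24* ┃    0
┃  3     ┗━━━━━━━━━━━━━━━━━━━━━┛  246
┃  4        0  393.36       0       0
┃  5        0       0       0       0
┃  6        0       0       0       0
┃  7        0       0OK           -48
┃  8        0       0       0       0
┃  9        0       0       0       0
┗━━━━━━━━━━━━━━━━━━━━━━━━━━━━━━━━━━━━
                                     
                                     
                                     
                                     
                                     
                                     
                                     


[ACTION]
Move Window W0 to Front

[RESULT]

┏━━━━━━━━━━━━━━━━━━━━━━━━━━━━━━━━━━━━
┃ Spreadsheet                        
┠────────────────────────────────────
┃A1:                                 
┃       A       B       C       D    
┃------------------------------------
┃  1      [0]     246       0       0
┃  2        0       0       0       0
┃  3        0       0  327.80     246
┃  4        0  393.36       0       0
┃  5        0       0       0       0
┃  6        0       0       0       0
┃  7        0       0OK           -48
┃  8        0       0       0       0
┃  9        0       0       0       0
┗━━━━━━━━━━━━━━━━━━━━━━━━━━━━━━━━━━━━
                                     
                                     
                                     
                                     
                                     
                                     
                                     


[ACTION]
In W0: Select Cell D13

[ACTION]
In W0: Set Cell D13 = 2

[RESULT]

┏━━━━━━━━━━━━━━━━━━━━━━━━━━━━━━━━━━━━
┃ Spreadsheet                        
┠────────────────────────────────────
┃D13: 2                              
┃       A       B       C       D    
┃------------------------------------
┃  1        0     246       0       0
┃  2        0       0       0       0
┃  3        0       0  327.80     246
┃  4        0  393.36       0       0
┃  5        0       0       0       0
┃  6        0       0       0       0
┃  7        0       0OK           -48
┃  8        0       0       0       0
┃  9        0       0       0       0
┗━━━━━━━━━━━━━━━━━━━━━━━━━━━━━━━━━━━━
                                     
                                     
                                     
                                     
                                     
                                     
                                     
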